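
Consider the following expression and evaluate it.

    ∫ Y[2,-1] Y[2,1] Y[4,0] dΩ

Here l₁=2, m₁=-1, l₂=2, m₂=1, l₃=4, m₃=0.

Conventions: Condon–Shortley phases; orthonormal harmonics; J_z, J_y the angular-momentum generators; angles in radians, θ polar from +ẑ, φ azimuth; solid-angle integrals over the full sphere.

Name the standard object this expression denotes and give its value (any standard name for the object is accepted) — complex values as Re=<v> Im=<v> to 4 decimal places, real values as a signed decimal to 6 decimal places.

Gaunt coefficient, +0.161197

This is a Gaunt coefficient — the integral of a triple product of spherical harmonics over the sphere.
Rules hold: Σm=0, L=8 even, 0≤4≤4.
N = 5·5·9 = 225
Δ = 0!·4!·4!/9! = 1/630
Racah Σ t=0..0: t=0:+1/16 = 1/16
⇒ 3j(2 2 4; 0 0 0)² = 2/35, sgn +1
Racah Σ t=0..0: t=0:+1/36 = 1/36
⇒ 3j(2 2 4; -1 1 0)² = 8/315, sgn +1
4πI² = N·(3j₀)²·(3jₘ)² = 16/49
I = +1·√(0.326531/4π) = 0.16119702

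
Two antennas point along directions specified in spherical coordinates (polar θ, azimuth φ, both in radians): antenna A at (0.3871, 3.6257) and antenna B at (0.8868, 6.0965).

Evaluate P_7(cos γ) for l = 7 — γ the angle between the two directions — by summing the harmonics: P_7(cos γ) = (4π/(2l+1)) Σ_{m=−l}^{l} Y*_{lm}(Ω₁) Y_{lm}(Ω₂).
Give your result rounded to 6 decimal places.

-0.118836

Term-by-term m-sum for l=7 (normalisation 4π/15 = 0.837758):
  m=-7: Y*=(0.000530, 0.000134)  Y=(0.021922, 0.081099)  product (0.000001, 0.000046)
  m=-6: Y*=(-0.004874, 0.001177)  Y=(0.111628, 0.230685)  product (-0.000816, -0.000993)
  m=-5: Y*=(0.021441, -0.018845)  Y=(0.255926, 0.345630)  product (0.012001, 0.002588)
  m=-4: Y*=(-0.040203, 0.105010)  Y=(0.269046, 0.249009)  product (-0.036965, 0.018242)
  m=-3: Y*=(-0.036267, -0.304679)  Y=(-0.024185, -0.015165)  product (-0.003743, 0.007919)
  m=-2: Y*=(0.302180, 0.439257)  Y=(-0.338590, -0.132641)  product (-0.044051, -0.188810)
  m=-1: Y*=(-0.368766, -0.193913)  Y=(-0.131586, -0.024855)  product (0.043705, 0.034682)
  m=+0: Y*=(-0.250408, -0.000000)  Y=(0.327912, 0.000000)  product (-0.082112, -0.000000)
  m=+1: Y*=(0.368766, -0.193913)  Y=(0.131586, -0.024855)  product (0.043705, -0.034682)
  m=+2: Y*=(0.302180, -0.439257)  Y=(-0.338590, 0.132641)  product (-0.044051, 0.188810)
  m=+3: Y*=(0.036267, -0.304679)  Y=(0.024185, -0.015165)  product (-0.003743, -0.007919)
  m=+4: Y*=(-0.040203, -0.105010)  Y=(0.269046, -0.249009)  product (-0.036965, -0.018242)
  m=+5: Y*=(-0.021441, -0.018845)  Y=(-0.255926, 0.345630)  product (0.012001, -0.002588)
  m=+6: Y*=(-0.004874, -0.001177)  Y=(0.111628, -0.230685)  product (-0.000816, 0.000993)
  m=+7: Y*=(-0.000530, 0.000134)  Y=(-0.021922, 0.081099)  product (0.000001, -0.000046)
Accumulated sum (-0.141850, 0.000000); after 4π/(2l+1) scaling, (-0.118836, 0.000000) ⇒ P_7 = -0.118836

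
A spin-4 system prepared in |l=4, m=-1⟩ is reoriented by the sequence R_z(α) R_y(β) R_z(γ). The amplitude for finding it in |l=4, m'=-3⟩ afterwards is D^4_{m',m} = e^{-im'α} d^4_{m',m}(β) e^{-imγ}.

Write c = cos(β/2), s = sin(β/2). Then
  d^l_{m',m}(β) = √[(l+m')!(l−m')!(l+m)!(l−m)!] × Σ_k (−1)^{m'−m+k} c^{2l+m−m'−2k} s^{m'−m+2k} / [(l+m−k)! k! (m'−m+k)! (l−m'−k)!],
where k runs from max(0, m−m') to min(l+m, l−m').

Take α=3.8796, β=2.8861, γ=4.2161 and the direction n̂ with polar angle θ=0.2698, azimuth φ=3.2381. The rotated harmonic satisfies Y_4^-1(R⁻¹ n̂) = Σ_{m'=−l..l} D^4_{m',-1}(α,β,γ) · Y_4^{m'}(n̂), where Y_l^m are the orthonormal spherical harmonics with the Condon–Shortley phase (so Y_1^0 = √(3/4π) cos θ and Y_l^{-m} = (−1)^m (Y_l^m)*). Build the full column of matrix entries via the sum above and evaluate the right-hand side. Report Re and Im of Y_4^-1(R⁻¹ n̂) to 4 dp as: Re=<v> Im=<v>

Re=-0.3542 Im=-0.3196

Need the full column D^4_{m',-1} for m'=−4..4 at α=3.8796, β=2.8861, γ=4.2161.
cos(β/2)=0.127399, sin(β/2)=0.991852
d^4_{-4,-1}: single k=3 term ⇒ +0.000245;  D = +0.000155+0.000190i
d^4_{-3,-1}: k∈[2..3] ⇒ +0.000033 -0.003373 = -0.003339;  D = +0.003303+0.000489i
d^4_{-2,-1}: k∈[1..3] ⇒ +0.000002 -0.000695 +0.028070 = +0.027378;  D = +0.022733-0.015256i
d^4_{-1,-1}: k∈[0..3] ⇒ +0.000000 -0.000063 +0.007648 -0.154530 = -0.146945;  D = +0.035174-0.142673i
d^4_{0,-1}: k∈[0..3] ⇒ -0.000002 +0.000879 -0.053260 +0.538032 = +0.485649;  D = -0.231249-0.427058i
d^4_{1,-1}: k∈[0..3] ⇒ +0.000042 -0.007648 +0.231795 -0.936641 = -0.712453;  D = -0.672495-0.235241i
d^4_{2,-1}: k∈[0..2] ⇒ -0.000463 +0.042106 -0.510422 = -0.468780;  D = +0.431499-0.183202i
d^4_{3,-1}: k∈[0..1] ⇒ +0.003373 -0.122654 = -0.119282;  D = -0.049864+0.108359i
d^4_{4,-1}: single k=0 term ⇒ -0.014853;  D = -0.004485-0.014160i
Y_4^{m'}(θ=0.2698,φ=3.2381) and Σ D·Y over m':
  (+0.0002+0.0002i)·(+0.0021-0.0008i)  (+0.0033+0.0005i)·(-0.0219+0.0065i)  (+0.0227-0.0153i)·(+0.1283-0.0251i)  (+0.0352-0.1427i)·(-0.4237+0.0410i)  (-0.2312-0.4271i)·(+0.5644+0.0000i)  (-0.6725-0.2352i)·(+0.4237+0.0410i)  (+0.4315-0.1832i)·(+0.1283+0.0251i)  (-0.0499+0.1084i)·(+0.0219+0.0065i)  (-0.0045-0.0142i)·(+0.0021+0.0008i)
Y_4^-1(R⁻¹ n̂) = -0.354217-0.319572i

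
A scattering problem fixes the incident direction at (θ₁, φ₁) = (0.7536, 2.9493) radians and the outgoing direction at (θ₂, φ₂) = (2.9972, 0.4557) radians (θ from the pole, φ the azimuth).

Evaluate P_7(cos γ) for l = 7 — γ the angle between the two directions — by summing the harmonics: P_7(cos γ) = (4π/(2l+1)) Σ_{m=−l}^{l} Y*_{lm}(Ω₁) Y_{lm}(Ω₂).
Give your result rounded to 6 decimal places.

Term-by-term m-sum for l=7 (normalisation 4π/15 = 0.837758):
  term(m=-7) = (0.000000, -0.000000)   from Y*(Ω₁)=(-0.007827, 0.034240), Y(Ω₂)=(-0.000001, 0.000000)
  term(m=-6) = (0.000002, -0.000002)   from Y*(Ω₁)=(0.056729, -0.128049), Y(Ω₂)=(0.000015, 0.000007)
  term(m=-5) = (0.000086, -0.000008)   from Y*(Ω₁)=(-0.186281, 0.266906), Y(Ω₂)=(-0.000173, -0.000202)
  term(m=-4) = (0.001186, 0.000726)   from Y*(Ω₁)=(0.329855, -0.319319), Y(Ω₂)=(0.000755, 0.002934)
  term(m=-3) = (0.002683, 0.006852)   from Y*(Ω₁)=(-0.247814, 0.161256), Y(Ω₂)=(0.005034, -0.024373)
  term(m=-2) = (0.006310, -0.022381)   from Y*(Ω₁)=(-0.151380, 0.061269), Y(Ω₂)=(-0.087234, 0.112540)
  term(m=-1) = (0.153932, -0.116533)   from Y*(Ω₁)=(0.372245, -0.072475), Y(Ω₂)=(0.457146, -0.224049)
  term(m=+0) = (-0.041668, 0.000000)   from Y*(Ω₁)=(0.052351, -0.000000), Y(Ω₂)=(-0.795924, 0.000000)
  term(m=+1) = (0.153932, 0.116533)   from Y*(Ω₁)=(-0.372245, -0.072475), Y(Ω₂)=(-0.457146, -0.224049)
  term(m=+2) = (0.006310, 0.022381)   from Y*(Ω₁)=(-0.151380, -0.061269), Y(Ω₂)=(-0.087234, -0.112540)
  term(m=+3) = (0.002683, -0.006852)   from Y*(Ω₁)=(0.247814, 0.161256), Y(Ω₂)=(-0.005034, -0.024373)
  term(m=+4) = (0.001186, -0.000726)   from Y*(Ω₁)=(0.329855, 0.319319), Y(Ω₂)=(0.000755, -0.002934)
  term(m=+5) = (0.000086, 0.000008)   from Y*(Ω₁)=(0.186281, 0.266906), Y(Ω₂)=(0.000173, -0.000202)
  term(m=+6) = (0.000002, 0.000002)   from Y*(Ω₁)=(0.056729, 0.128049), Y(Ω₂)=(0.000015, -0.000007)
  term(m=+7) = (0.000000, 0.000000)   from Y*(Ω₁)=(0.007827, 0.034240), Y(Ω₂)=(0.000001, 0.000000)
Accumulated sum (0.286729, 0.000000); after 4π/(2l+1) scaling, (0.240210, 0.000000) ⇒ P_7 = 0.240210

0.240210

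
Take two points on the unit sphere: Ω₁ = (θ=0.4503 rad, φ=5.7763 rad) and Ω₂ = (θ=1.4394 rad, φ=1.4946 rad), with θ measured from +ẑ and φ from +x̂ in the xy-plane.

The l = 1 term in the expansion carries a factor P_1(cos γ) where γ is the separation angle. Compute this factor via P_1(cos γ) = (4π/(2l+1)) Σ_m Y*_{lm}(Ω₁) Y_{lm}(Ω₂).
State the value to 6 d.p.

Expand P_1 via completeness: Σ_{m} conj(Y_{1,m}) at Ω₁ times Y_{1,m} at Ω₂ —
  [-1]  conj(Y_{1,-1})(Ω₁) = 0.13146 - 0.07300j ; Y_{1,-1}(Ω₂) = 0.02607 - 0.34152j ; Δ = -0.02150 - 0.04680j
  [+0]  conj(Y_{1,0})(Ω₁) = 0.43990 + 0.00000j ; Y_{1,0}(Ω₂) = 0.06402 + 0.00000j ; Δ = 0.02816 + 0.00000j
  [+1]  conj(Y_{1,1})(Ω₁) = -0.13146 - 0.07300j ; Y_{1,1}(Ω₂) = -0.02607 - 0.34152j ; Δ = -0.02150 + 0.04680j
Σ over m = -0.01485 + 0.00000j; ×(4π/3) → -0.06219 + 0.00000j. Real part: -0.062185

-0.062185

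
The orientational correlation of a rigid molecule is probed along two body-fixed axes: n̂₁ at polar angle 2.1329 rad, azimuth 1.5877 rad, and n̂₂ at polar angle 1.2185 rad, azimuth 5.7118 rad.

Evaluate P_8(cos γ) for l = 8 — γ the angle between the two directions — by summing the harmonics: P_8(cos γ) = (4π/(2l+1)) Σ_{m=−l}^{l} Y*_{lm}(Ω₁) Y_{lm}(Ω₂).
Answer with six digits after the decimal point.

0.265712

Summing Y*_{l m}(θ₁,φ₁)·Y_{l m}(θ₂,φ₂) over m ∈ [−8, 8]; prefactor 4π/(2·8+1) = 0.739198:
  [-8]  conj(Y_{8,-8})(Ω₁) = (0.134186, 0.018257) ; Y_{8,-8}(Ω₂) = (-0.043719, -0.307326) ; Δ = (-0.000255, -0.042037)
  [-7]  conj(Y_{8,-7})(Ω₁) = (-0.040279, 0.338815) ; Y_{8,-7}(Ω₂) = (-0.298481, -0.345377) ; Δ = (0.129041, -0.087219)
  [-6]  conj(Y_{8,-6})(Ω₁) = (-0.448123, -0.045606) ; Y_{8,-6}(Ω₂) = (-0.193994, -0.057198) ; Δ = (0.084325, 0.034479)
  [-5]  conj(Y_{8,-5})(Ω₁) = (0.020006, -0.236140) ; Y_{8,-5}(Ω₂) = (0.238136, -0.069682) ; Δ = (-0.011691, -0.057628)
  [-4]  conj(Y_{8,-4})(Ω₁) = (-0.197358, -0.013365) ; Y_{8,-4}(Ω₂) = (0.202043, -0.232818) ; Δ = (-0.042986, 0.043248)
  [-3]  conj(Y_{8,-3})(Ω₁) = (0.017706, -0.348857) ; Y_{8,-3}(Ω₂) = (-0.016279, 0.112775) ; Δ = (0.039054, 0.007676)
  [-2]  conj(Y_{8,-2})(Ω₁) = (-0.026093, -0.000882) ; Y_{8,-2}(Ω₂) = (0.134839, 0.295548) ; Δ = (-0.003257, -0.007831)
  [-1]  conj(Y_{8,-1})(Ω₁) = (0.005866, -0.346991) ; Y_{8,-1}(Ω₂) = (-0.045039, -0.028956) ; Δ = (-0.010312, 0.015458)
  [+0]  conj(Y_{8,0})(Ω₁) = (0.025781, -0.000000) ; Y_{8,0}(Ω₂) = (-0.324950, 0.000000) ; Δ = (-0.008378, 0.000000)
  [+1]  conj(Y_{8,1})(Ω₁) = (-0.005866, -0.346991) ; Y_{8,1}(Ω₂) = (0.045039, -0.028956) ; Δ = (-0.010312, -0.015458)
  [+2]  conj(Y_{8,2})(Ω₁) = (-0.026093, 0.000882) ; Y_{8,2}(Ω₂) = (0.134839, -0.295548) ; Δ = (-0.003257, 0.007831)
  [+3]  conj(Y_{8,3})(Ω₁) = (-0.017706, -0.348857) ; Y_{8,3}(Ω₂) = (0.016279, 0.112775) ; Δ = (0.039054, -0.007676)
  [+4]  conj(Y_{8,4})(Ω₁) = (-0.197358, 0.013365) ; Y_{8,4}(Ω₂) = (0.202043, 0.232818) ; Δ = (-0.042986, -0.043248)
  [+5]  conj(Y_{8,5})(Ω₁) = (-0.020006, -0.236140) ; Y_{8,5}(Ω₂) = (-0.238136, -0.069682) ; Δ = (-0.011691, 0.057628)
  [+6]  conj(Y_{8,6})(Ω₁) = (-0.448123, 0.045606) ; Y_{8,6}(Ω₂) = (-0.193994, 0.057198) ; Δ = (0.084325, -0.034479)
  [+7]  conj(Y_{8,7})(Ω₁) = (0.040279, 0.338815) ; Y_{8,7}(Ω₂) = (0.298481, -0.345377) ; Δ = (0.129041, 0.087219)
  [+8]  conj(Y_{8,8})(Ω₁) = (0.134186, -0.018257) ; Y_{8,8}(Ω₂) = (-0.043719, 0.307326) ; Δ = (-0.000255, 0.042037)
Accumulated sum (0.359459, 0.000000); after 4π/(2l+1) scaling, (0.265712, 0.000000) ⇒ P_8 = 0.265712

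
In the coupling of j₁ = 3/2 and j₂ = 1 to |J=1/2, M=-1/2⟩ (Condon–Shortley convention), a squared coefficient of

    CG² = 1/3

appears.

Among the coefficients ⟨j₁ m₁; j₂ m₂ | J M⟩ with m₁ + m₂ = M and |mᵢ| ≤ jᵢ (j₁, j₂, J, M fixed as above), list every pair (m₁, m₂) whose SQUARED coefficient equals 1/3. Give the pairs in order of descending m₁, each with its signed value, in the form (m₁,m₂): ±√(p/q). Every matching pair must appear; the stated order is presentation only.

Admissible pairs with m₁+m₂ = M = -1/2: (-3/2,1), (-1/2,0), (1/2,-1)
  (m₁,m₂)=(1/2,-1): CG² = 1/6, CG = +√(1/6)
  (m₁,m₂)=(-1/2,0): CG² = 1/3, CG = −√(1/3)   ← matches the target
  (m₁,m₂)=(-3/2,1): CG² = 1/2, CG = +√(1/2)
Pairs with CG² = 1/3: (-1/2,0): −√(1/3)

(-1/2,0): −√(1/3)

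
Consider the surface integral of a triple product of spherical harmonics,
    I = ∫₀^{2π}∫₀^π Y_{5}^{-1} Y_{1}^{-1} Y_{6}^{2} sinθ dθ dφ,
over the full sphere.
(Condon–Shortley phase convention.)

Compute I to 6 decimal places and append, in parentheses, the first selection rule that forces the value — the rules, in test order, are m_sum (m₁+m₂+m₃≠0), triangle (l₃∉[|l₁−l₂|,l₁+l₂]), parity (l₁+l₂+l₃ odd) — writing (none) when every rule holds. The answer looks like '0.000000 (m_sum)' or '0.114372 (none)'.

Rules hold: Σm=0, L=12 even, 4≤6≤6.
N = 11·3·13 = 429
Δ = 0!·10!·2!/13! = 1/858
Racah Σ t=0..0: t=0:+1/14400 = 1/14400
⇒ 3j(5 1 6; 0 0 0)² = 6/143, sgn +1
Racah Σ t=0..0: t=0:+1/34560 = 1/34560
⇒ 3j(5 1 6; -1 -1 2)² = 14/429, sgn +1
4πI² = N·(3j₀)²·(3jₘ)² = 84/143
I = +1·√(0.587413/4π) = 0.21620548
No selection rule forces the value: the integral is nonzero (none).

0.216205 (none)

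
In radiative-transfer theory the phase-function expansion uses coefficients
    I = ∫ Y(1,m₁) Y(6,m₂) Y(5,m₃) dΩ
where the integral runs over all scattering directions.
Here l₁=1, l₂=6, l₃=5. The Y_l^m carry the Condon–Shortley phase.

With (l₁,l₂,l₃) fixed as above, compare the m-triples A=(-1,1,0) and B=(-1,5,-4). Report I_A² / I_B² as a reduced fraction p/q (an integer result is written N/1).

Shared (l₁,l₂,l₃)=(1,6,5): N and (l;000)² cancel in I_A²/I_B².
A: Δ = 2!·0!·10!/13! = 1/858; Racah Σ t=2..2: t=2:+1/28800 = 1/28800; ⇒ 3j(1 6 5; -1 1 0)² = 7/286, sgn -1
B: Δ = 2!·0!·10!/13! = 1/858; Racah Σ t=2..2: t=2:+1/725760 = 1/725760; ⇒ 3j(1 6 5; -1 5 -4)² = 5/78, sgn -1
I_A²/I_B² = (7/286)/(5/78) = 21/55

21/55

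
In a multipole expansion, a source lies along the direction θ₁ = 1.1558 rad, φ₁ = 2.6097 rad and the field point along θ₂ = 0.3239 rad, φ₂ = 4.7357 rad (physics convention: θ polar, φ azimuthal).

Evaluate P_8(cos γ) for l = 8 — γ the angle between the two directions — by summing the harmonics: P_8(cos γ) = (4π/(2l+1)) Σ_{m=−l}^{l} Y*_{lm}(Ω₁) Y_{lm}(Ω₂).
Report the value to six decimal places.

-0.106363

Term-by-term m-sum for l=8 (normalisation 4π/17 = 0.739198):
  m=-8: (-0.111917, 0.227462) × (0.000053, -0.000010) = (-0.000004, 0.000013)  (running Σ = (-0.000004, 0.000013))
  m=-7: (0.373292, -0.245453) × (-0.000105, -0.000638) = (-0.000196, -0.000212)  (running Σ = (-0.000199, -0.000199))
  m=-6: (-0.317592, 0.015817) × (-0.004835, 0.000681) = (0.001525, -0.000293)  (running Σ = (0.001325, -0.000492))
  m=-5: (-0.104697, -0.054790) × (0.003068, 0.026204) = (0.001114, -0.002912)  (running Σ = (0.002440, -0.003403))
  m=-4: (0.189173, 0.303909) × (0.104135, -0.009738) = (0.022659, 0.029805)  (running Σ = (0.025099, 0.026402))
  m=-3: (-0.001316, -0.052867) × (-0.020766, -0.296464) = (-0.015646, 0.001488)  (running Σ = (0.009453, 0.027890))
  m=-2: (0.157377, -0.283336) × (-0.553457, 0.025822) = (-0.079785, 0.160878)  (running Σ = (-0.070332, 0.188768))
  m=-1: (-0.103095, 0.060668) × (0.011665, 0.500305) = (-0.031555, -0.050871)  (running Σ = (-0.101887, 0.137897))
  m=0: (-0.307154, -0.000000) × (-0.194963, 0.000000) = (0.059884, 0.000000)  (running Σ = (-0.042003, 0.137897))
  m=1: (0.103095, 0.060668) × (-0.011665, 0.500305) = (-0.031555, 0.050871)  (running Σ = (-0.073558, 0.188768))
  m=2: (0.157377, 0.283336) × (-0.553457, -0.025822) = (-0.079785, -0.160878)  (running Σ = (-0.153343, 0.027890))
  m=3: (0.001316, -0.052867) × (0.020766, -0.296464) = (-0.015646, -0.001488)  (running Σ = (-0.168989, 0.026402))
  m=4: (0.189173, -0.303909) × (0.104135, 0.009738) = (0.022659, -0.029805)  (running Σ = (-0.146330, -0.003403))
  m=5: (0.104697, -0.054790) × (-0.003068, 0.026204) = (0.001114, 0.002912)  (running Σ = (-0.145215, -0.000492))
  m=6: (-0.317592, -0.015817) × (-0.004835, -0.000681) = (0.001525, 0.000293)  (running Σ = (-0.143691, -0.000199))
  m=7: (-0.373292, -0.245453) × (0.000105, -0.000638) = (-0.000196, 0.000212)  (running Σ = (-0.143886, 0.000013))
  m=8: (-0.111917, -0.227462) × (0.000053, 0.000010) = (-0.000004, -0.000013)  (running Σ = (-0.143890, -0.000000))
Total Σ_m = (-0.143890, -0.000000). Multiply by 0.739198: (-0.106363, -0.000000). P_8(cos γ) = -0.106363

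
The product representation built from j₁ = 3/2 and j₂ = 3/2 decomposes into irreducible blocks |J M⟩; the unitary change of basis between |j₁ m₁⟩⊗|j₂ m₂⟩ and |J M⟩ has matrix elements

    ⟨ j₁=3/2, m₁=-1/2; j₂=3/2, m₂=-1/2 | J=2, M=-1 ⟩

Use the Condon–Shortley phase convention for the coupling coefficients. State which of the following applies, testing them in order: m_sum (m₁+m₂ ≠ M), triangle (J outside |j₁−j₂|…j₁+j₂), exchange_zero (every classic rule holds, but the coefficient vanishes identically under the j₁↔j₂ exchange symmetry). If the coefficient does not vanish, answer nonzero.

m-sum: m₁+m₂ = -1/2+(-1/2) = -1, M = -1  ✓
triangle: |j₁−j₂| = 0 ≤ J = 2 ≤ j₁+j₂ = 3  ✓
exchange: j₁=j₂ and m₁=m₂, and (−1)^(j₁+j₂−J) = (−1)^1 = −1 forces ⟨j₁m₁;j₂m₂|JM⟩ = −⟨j₂m₂;j₁m₁|JM⟩ = −⟨j₁m₁;j₂m₂|JM⟩ ⇒ the coefficient vanishes identically
Racah sum check: Σ_k collapses to 0 ⇒ CG = 0

exchange_zero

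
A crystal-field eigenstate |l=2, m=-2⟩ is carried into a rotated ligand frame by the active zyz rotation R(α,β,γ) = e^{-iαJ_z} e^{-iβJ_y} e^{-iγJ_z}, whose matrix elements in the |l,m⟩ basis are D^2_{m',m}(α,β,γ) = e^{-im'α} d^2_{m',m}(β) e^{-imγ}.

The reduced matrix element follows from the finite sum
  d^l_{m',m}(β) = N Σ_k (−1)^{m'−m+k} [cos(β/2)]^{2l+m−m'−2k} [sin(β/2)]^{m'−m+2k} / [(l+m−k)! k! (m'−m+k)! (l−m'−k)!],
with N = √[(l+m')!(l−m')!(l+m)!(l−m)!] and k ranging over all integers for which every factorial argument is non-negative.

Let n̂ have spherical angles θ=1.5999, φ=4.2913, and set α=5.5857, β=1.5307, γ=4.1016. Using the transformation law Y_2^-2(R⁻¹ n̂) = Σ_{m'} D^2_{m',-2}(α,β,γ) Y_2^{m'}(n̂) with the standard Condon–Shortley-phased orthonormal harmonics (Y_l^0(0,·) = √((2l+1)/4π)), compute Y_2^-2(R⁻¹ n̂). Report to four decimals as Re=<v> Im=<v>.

Need the full column D^2_{m',-2} for m'=−2..2 at α=5.5857, β=1.5307, γ=4.1016.
cos(β/2)=0.721140, sin(β/2)=0.692789
d^2_{-2,-2}: single k=0 term ⇒ +0.270445;  D = +0.234016+0.135561i
d^2_{-1,-2}: single k=0 term ⇒ -0.519625;  D = -0.177332-0.488429i
d^2_{0,-2}: single k=0 term ⇒ +0.611388;  D = -0.209195+0.574485i
d^2_{1,-2}: single k=0 term ⇒ -0.479571;  D = +0.415203-0.239991i
d^2_{2,-2}: single k=0 term ⇒ +0.230359;  D = -0.226905-0.039743i
Y_2^{m'}(θ=1.5999,φ=4.2913) and Σ D·Y over m':
  (+0.2340+0.1356i)·(-0.2570-0.2880i)  (-0.1773-0.4884i)·(+0.0092-0.0205i)  (-0.2092+0.5745i)·(-0.3146+0.0000i)  (+0.4152-0.2400i)·(-0.0092-0.0205i)  (-0.2269-0.0397i)·(-0.2570+0.2880i)
Y_2^-2(R⁻¹ n̂) = +0.094081-0.345235i

Re=0.0941 Im=-0.3452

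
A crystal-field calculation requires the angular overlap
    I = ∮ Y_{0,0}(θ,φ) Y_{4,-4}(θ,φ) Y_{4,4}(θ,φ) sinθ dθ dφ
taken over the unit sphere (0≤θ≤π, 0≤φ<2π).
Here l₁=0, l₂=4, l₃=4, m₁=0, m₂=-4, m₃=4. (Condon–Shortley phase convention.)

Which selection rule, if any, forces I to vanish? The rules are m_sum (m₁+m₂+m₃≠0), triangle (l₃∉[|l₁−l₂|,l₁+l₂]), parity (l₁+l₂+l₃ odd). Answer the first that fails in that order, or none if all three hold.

azimuthal sum: 0 − 4 + 4 = 0  ✓
4 ≤ 4 ≤ 4 (triangle on l)  ✓
L = 0 + 4 + 4 = 8 (even)  ✓

none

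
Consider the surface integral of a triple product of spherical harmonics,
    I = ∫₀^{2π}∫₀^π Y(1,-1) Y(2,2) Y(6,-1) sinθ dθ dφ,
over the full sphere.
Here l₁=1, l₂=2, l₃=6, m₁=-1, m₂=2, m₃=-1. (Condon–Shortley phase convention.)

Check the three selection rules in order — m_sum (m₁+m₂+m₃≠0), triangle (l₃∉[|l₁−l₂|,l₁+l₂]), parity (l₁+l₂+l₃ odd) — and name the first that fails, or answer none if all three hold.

triangle

azimuthal sum: -1 + 2 − 1 = 0  ✓
l₃ must lie in [1,3]; have l₃=6  ✗
L = 1 + 2 + 6 = 9 (odd)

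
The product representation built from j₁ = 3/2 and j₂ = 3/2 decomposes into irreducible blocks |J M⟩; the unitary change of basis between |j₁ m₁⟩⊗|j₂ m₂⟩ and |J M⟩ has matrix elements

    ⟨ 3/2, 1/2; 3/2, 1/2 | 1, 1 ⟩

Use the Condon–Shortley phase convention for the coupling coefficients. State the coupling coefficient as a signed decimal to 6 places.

−√(2/5) ≈ -0.632456

j₁+j₂−J=2  J+j₁−j₂=1  J−j₁+j₂=1  j₁+j₂+J+1=5
(j₁±m₁, j₂±m₂, J±M) = (2,1,2,1,2,0)
P² = 2/5
sum k=1..1:
  [1] −1/1 = -1
S = -1
C² = P²·S² = 2/5 ; C = -0.632456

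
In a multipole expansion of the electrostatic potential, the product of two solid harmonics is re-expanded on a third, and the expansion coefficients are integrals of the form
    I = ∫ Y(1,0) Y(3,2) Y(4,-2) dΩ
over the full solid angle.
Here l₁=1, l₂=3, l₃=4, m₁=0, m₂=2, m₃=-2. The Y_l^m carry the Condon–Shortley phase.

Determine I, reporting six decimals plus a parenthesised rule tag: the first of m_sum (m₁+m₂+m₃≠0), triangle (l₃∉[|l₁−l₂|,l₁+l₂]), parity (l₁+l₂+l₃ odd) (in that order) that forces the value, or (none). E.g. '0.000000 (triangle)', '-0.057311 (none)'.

0.213244 (none)

m-sum 0 ✓  L=8 even ✓  2≤4≤4 ✓
Π(2lᵢ+1) = 3×7×9 = 189
triangle coeff Δ(1,3,4) = 1/252
Σ_t [0,0]: t=0:+1/36 = 1/36
(3j)²=4/63 [(1 3 4; 0 0 0)], sign=+1
Σ_t [0,0]: t=0:+1/120 = 1/120
(3j)²=1/21 [(1 3 4; 0 2 -2)], sign=+1
⇒ 4πI² = 4/7
I = (+1)√(4/7/(4π)) = 0.21324362
No selection rule forces the value: the integral is nonzero (none).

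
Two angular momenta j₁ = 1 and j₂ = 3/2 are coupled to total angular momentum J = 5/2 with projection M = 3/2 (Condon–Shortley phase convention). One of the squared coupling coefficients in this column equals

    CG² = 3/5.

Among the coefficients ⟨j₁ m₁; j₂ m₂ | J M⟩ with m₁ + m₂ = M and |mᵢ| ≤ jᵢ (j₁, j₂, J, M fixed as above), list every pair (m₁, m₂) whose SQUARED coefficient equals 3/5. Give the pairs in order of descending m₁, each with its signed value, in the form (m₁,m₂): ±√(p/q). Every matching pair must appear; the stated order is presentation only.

(1,1/2): +√(3/5)

Admissible pairs with m₁+m₂ = M = 3/2: (0,3/2), (1,1/2)
  (m₁,m₂)=(1,1/2): CG² = 3/5, CG = +√(3/5)   ← matches the target
  (m₁,m₂)=(0,3/2): CG² = 2/5, CG = +√(2/5)
Pairs with CG² = 3/5: (1,1/2): +√(3/5)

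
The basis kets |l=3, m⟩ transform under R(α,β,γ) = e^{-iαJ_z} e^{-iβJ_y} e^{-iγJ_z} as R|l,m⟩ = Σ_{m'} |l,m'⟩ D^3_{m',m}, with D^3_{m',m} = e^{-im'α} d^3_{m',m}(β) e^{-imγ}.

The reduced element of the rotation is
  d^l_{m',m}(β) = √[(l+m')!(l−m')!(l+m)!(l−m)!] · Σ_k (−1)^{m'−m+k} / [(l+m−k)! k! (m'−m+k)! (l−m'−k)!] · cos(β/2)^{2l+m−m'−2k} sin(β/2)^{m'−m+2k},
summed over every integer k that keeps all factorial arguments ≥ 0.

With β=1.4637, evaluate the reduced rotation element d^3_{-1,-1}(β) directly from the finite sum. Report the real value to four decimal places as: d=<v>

d=-0.2625

d^3_{-1,-1}(β=1.4637) via the finite sum:
With c≡cos(β/2)=0.743939 and s≡sin(β/2)=0.668247, N=[2·24·2·24]^{1/2}=48.000000
The bounds max(0,m−m')=0 and min(l+m,l−m')=2 give 3 terms
  k=0: (−1)^0·48.0000/(48)·0.7439^6·0.6682^0 = +0.169522
  k=1: (−1)^1·48.0000/(6)·0.7439^4·0.6682^2 = -1.094245
  k=2: (−1)^2·48.0000/(8)·0.7439^2·0.6682^4 = +0.662178
d^3_{-1,-1}(1.4637) = +0.169522 -1.094245 +0.662178 = -0.262545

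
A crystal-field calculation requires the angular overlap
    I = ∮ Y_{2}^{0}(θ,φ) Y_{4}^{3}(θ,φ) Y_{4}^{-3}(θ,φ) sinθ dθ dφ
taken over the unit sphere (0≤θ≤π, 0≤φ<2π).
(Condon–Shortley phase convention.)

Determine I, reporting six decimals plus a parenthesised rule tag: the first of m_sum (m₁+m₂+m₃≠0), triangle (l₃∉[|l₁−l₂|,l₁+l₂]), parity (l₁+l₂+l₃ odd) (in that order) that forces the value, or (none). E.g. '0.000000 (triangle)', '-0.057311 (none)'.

Checks pass: Σm=0; 10 even; l₃=4∈[2,6].
(2·2+1)(2·4+1)(2·4+1) = 405
Δ: 2! 2! 6! / 11! → 1/13860
sum: t=0:+1/192 t=1:−1/36 t=2:+1/192 = -5/288
3j²(2 4 4; 0 0 0) = Δ·Π!·Σ² = 20/693  (sign -1)
sum: t=1:−1/720 t=2:+1/480 = 1/1440
3j²(2 4 4; 0 3 -3) = Δ·Π!·Σ² = 7/1980  (sign -1)
combine: 4πI² = 405·20/693·7/1980 = 5/121
take √, sign +1: I = 0.05734392
No selection rule forces the value: the integral is nonzero (none).

0.057344 (none)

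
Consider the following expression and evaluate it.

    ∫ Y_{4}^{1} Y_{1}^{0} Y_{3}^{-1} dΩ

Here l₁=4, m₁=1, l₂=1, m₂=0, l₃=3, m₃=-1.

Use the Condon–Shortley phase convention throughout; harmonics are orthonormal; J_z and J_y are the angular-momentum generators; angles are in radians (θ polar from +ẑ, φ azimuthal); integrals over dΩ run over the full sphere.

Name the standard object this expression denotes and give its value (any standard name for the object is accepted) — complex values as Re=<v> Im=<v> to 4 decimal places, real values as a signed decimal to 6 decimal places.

This is a Gaunt coefficient — the integral of a triple product of spherical harmonics over the sphere.
Checks pass: Σm=0; 8 even; l₃=3∈[3,5].
(2·4+1)(2·1+1)(2·3+1) = 189
Δ: 2! 6! 0! / 9! → 1/252
sum: t=1:−1/36 = -1/36
3j²(4 1 3; 0 0 0) = Δ·Π!·Σ² = 4/63  (sign +1)
sum: t=1:−1/48 = -1/48
3j²(4 1 3; 1 0 -1) = Δ·Π!·Σ² = 5/84  (sign -1)
combine: 4πI² = 189·4/63·5/84 = 5/7
take √, sign -1: I = -0.23841361

Gaunt coefficient, -0.238414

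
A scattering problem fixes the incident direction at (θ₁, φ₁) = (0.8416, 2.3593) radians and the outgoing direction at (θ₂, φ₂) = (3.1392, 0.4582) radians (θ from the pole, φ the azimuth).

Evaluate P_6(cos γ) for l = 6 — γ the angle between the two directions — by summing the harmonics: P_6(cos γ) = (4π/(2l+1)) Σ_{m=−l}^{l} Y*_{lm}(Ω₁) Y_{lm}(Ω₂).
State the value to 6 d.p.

Term-by-term m-sum for l=6 (normalisation 4π/13 = 0.966644):
  m=-6: Y*=-0.001548+0.083055i  Y=-0.000000-0.000000i  product +0.000000-0.000000i
  m=-5: Y*=+0.184603-0.178957i  Y=+0.000000+0.000000i  product +0.000000+0.000000i
  m=-4: Y*=-0.428376-0.005322i  Y=-0.000000-0.000000i  product +0.000000+0.000000i
  m=-3: Y*=+0.237395+0.241860i  Y=-0.000000+0.000000i  product -0.000000+0.000000i
  m=-2: Y*=-0.000548+0.088283i  Y=+0.000018-0.000024i  product +0.000002+0.000002i
  m=-1: Y*=+0.263431-0.261800i  Y=-0.007072+0.003488i  product -0.000950+0.002770i
  m=+0: Y*=-0.016248-0.000000i  Y=+1.017046+0.000000i  product -0.016525-0.000000i
  m=+1: Y*=-0.263431-0.261800i  Y=+0.007072+0.003488i  product -0.000950-0.002770i
  m=+2: Y*=-0.000548-0.088283i  Y=+0.000018+0.000024i  product +0.000002-0.000002i
  m=+3: Y*=-0.237395+0.241860i  Y=+0.000000+0.000000i  product -0.000000-0.000000i
  m=+4: Y*=-0.428376+0.005322i  Y=-0.000000+0.000000i  product +0.000000-0.000000i
  m=+5: Y*=-0.184603-0.178957i  Y=-0.000000+0.000000i  product +0.000000-0.000000i
  m=+6: Y*=-0.001548-0.083055i  Y=-0.000000+0.000000i  product +0.000000+0.000000i
Accumulated sum -0.018421+0.000000i; after 4π/(2l+1) scaling, -0.017806+0.000000i ⇒ P_6 = -0.017806

-0.017806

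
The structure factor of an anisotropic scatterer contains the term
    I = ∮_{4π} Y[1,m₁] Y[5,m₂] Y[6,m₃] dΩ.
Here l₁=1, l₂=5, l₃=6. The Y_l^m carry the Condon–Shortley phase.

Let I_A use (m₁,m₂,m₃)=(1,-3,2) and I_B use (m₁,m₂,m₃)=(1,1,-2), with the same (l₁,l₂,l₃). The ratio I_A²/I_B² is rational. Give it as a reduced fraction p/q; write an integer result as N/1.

3/14

l's match ⇒ only the (l;m) 3-j factors differ between A and B.
A: triangle coeff Δ(1,5,6) = 1/858; Σ_t [0,0]: t=0:+1/161280 = 1/161280; (3j)²=1/143 [(1 5 6; 1 -3 2)], sign=+1
B: triangle coeff Δ(1,5,6) = 1/858; Σ_t [0,0]: t=0:+1/34560 = 1/34560; (3j)²=14/429 [(1 5 6; 1 1 -2)], sign=+1
I_A²/I_B² = (1/143)/(14/429) = 3/14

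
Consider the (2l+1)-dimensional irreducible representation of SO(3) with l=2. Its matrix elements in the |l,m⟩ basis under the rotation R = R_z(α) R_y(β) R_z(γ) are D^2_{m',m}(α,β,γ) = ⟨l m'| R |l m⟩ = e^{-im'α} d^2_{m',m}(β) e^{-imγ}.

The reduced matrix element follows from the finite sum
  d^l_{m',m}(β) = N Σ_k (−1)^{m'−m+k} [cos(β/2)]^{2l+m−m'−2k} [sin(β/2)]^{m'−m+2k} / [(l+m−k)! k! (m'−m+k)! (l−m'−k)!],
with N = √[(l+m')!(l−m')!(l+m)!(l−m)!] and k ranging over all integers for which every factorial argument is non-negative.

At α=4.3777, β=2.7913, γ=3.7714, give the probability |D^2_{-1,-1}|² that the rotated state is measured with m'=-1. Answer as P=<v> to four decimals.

P=0.0076

D^2_{-1,-1}(4.3777,2.7913,3.7714) = e^{-i·-1·4.3777}·d^2_{-1,-1}(2.7913)·e^{-i·-1·3.7714}. Compute d first:
c=cos(2.791300/2)=0.174252, s=sin(2.791300/2)=0.984701; N=√[1·6·1·6]=6.000000
Admissible k: 0..1 (factorial args all ≥0)
  k=0: (−1)^0·6.0000/(6)·0.1743^4·0.9847^0 = +0.000922
  k=1: (−1)^1·6.0000/(2)·0.1743^2·0.9847^2 = -0.088326
d^2_{-1,-1}(2.7913) = +0.000922 -0.088326 = -0.087404
|D^2_{-1,-1}|² = |d^2_{-1,-1}(β)|² = (-0.087404)² = 0.007639 (the z-rotation phases have unit modulus)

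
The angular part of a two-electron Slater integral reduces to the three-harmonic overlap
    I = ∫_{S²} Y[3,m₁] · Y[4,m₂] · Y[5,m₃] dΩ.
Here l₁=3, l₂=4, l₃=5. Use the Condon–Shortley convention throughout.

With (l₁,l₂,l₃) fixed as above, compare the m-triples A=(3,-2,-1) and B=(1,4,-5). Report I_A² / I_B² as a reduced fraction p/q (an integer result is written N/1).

225/392

Shared (l₁,l₂,l₃)=(3,4,5): N and (l;000)² cancel in I_A²/I_B².
A: Δ = 2!·4!·6!/13! = 1/180180; Racah Σ t=0..0: t=0:+1/2304 = 1/2304; ⇒ 3j(3 4 5; 3 -2 -1)² = 75/4004, sgn +1
B: Δ = 2!·4!·6!/13! = 1/180180; Racah Σ t=2..2: t=2:+1/34560 = 1/34560; ⇒ 3j(3 4 5; 1 4 -5)² = 14/429, sgn +1
I_A²/I_B² = (75/4004)/(14/429) = 225/392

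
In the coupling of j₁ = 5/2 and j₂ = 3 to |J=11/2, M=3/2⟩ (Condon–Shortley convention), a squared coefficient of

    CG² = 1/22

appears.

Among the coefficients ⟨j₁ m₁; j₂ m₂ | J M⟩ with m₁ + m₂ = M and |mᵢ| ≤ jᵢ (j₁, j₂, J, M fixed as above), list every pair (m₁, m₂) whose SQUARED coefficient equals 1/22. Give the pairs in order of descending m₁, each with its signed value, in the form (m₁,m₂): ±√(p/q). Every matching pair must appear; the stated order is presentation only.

(5/2,-1): +√(1/22)

Admissible pairs with m₁+m₂ = M = 3/2: (-3/2,3), (-1/2,2), (1/2,1), (3/2,0), (5/2,-1)
  (m₁,m₂)=(5/2,-1): CG² = 1/22, CG = +√(1/22)   ← matches the target
  (m₁,m₂)=(3/2,0): CG² = 10/33, CG = +√(10/33)
  (m₁,m₂)=(1/2,1): CG² = 5/11, CG = +√(5/11)
  (m₁,m₂)=(-1/2,2): CG² = 2/11, CG = +√(2/11)
  (m₁,m₂)=(-3/2,3): CG² = 1/66, CG = +√(1/66)
Pairs with CG² = 1/22: (5/2,-1): +√(1/22)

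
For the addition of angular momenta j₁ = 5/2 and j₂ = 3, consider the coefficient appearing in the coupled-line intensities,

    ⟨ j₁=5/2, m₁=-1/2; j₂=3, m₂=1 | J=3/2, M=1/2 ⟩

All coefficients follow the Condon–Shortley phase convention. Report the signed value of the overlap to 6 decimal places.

−√(1/105) = -0.097590

√[4·4!1!2!/8! · 2!3!4!2!2!1!] = √(192/35)
  +(−1)^2/∏(2,2,1,2,0,0)! = 1/8  (running 1/8)
  +(−1)^3/∏(3,1,0,1,1,1)! = -1/6  (running -1/24)
⟨..|..⟩ = √(192/35)·(-1/24) = -0.097590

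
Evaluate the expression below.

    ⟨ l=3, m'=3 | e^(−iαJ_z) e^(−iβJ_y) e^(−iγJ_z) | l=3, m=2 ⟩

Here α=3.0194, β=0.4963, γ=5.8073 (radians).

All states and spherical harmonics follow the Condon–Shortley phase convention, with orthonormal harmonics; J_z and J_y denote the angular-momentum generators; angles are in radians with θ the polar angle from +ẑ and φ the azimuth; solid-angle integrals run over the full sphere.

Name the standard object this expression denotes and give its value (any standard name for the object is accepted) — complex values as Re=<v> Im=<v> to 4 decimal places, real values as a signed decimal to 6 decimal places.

This is a Wigner D-matrix element — the rotation-matrix element ⟨l m'| R(α,β,γ) |l m⟩ in the angular-momentum basis.
D^3_{3,2}(3.0194,0.4963,5.8073) = e^{-i·3·3.0194}·d^3_{3,2}(0.4963)·e^{-i·2·5.8073}. Compute d first:
c=cos(0.496300/2)=0.969368, s=sin(0.496300/2)=0.245611; N=√[720·1·120·1]=293.938769
k∈{0} keeps every argument non-negative
  k=0: (−1)^1·293.9388/(120)·0.9694^5·0.2456^1 = -0.514953
d^3_{3,2}(0.4963) = -0.514953
D = (-0.933559-0.358423i)·(-0.514953)·(+0.580242+0.814444i) = +0.128622+0.498631i

Wigner D-matrix element, Re=0.1286 Im=0.4986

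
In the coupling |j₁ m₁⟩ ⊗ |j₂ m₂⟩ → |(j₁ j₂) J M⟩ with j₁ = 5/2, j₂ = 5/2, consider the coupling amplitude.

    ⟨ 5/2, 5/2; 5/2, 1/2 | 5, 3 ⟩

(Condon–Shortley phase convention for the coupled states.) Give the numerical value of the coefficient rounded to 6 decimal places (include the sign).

+√(2/9) = +0.471405

triangle: 0!·5!·5!/11! = 14400/39916800
(j±m)!: 5!·0!·3!·2!·8!·2! = 116121600
prefactor² = (2J+1)·Δ·N² = 460800
  k=0: +1/(0!·0!·0!·3!·5!·2!) = 1/1440
Σ = 1/1440  ⇒  CG² = 460800·(1/1440)² = 2/9
CG = +√(2/9) = +0.471405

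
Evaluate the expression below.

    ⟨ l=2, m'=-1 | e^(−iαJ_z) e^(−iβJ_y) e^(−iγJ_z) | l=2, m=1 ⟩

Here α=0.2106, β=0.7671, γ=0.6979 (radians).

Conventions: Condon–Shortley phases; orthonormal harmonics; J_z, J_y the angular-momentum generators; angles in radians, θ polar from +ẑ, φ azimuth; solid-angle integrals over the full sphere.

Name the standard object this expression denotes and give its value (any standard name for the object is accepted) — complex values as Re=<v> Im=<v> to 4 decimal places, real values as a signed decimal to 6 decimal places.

Wigner D-matrix element, Re=0.3019 Im=-0.1600

This is a Wigner D-matrix element — the rotation-matrix element ⟨l m'| R(α,β,γ) |l m⟩ in the angular-momentum basis.
D^2_{-1,1}(0.2106,0.7671,0.6979) = e^{-i·-1·0.2106}·d^2_{-1,1}(0.7671)·e^{-i·1·0.6979}. Compute d first:
Half-angle: c=0.927342, s=0.374215. N=√(1·6·6·1)=6.000000
The bounds max(0,m−m')=2 and min(l+m,l−m')=3 give 2 terms
  k=2: (−1)^0·6.0000/(2)·0.9273^2·0.3742^2 = +0.361279
  k=3: (−1)^1·6.0000/(6)·0.9273^0·0.3742^4 = -0.019610
d^2_{-1,1}(0.7671) = +0.361279 -0.019610 = +0.341669
D = (+0.977906+0.209047i)·(+0.341669)·(+0.766193-0.642610i) = +0.301899-0.159984i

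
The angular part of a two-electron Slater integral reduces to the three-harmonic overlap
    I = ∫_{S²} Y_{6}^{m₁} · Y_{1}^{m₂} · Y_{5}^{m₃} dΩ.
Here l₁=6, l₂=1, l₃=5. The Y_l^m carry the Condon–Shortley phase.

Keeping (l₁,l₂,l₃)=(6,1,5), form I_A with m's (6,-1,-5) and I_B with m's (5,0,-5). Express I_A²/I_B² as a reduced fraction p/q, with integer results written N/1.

6/1

Shared (l₁,l₂,l₃)=(6,1,5): N and (l;000)² cancel in I_A²/I_B².
A: Δ = 2!·10!·0!/13! = 1/858; Racah Σ t=0..0: t=0:+1/7257600 = 1/7257600; ⇒ 3j(6 1 5; 6 -1 -5)² = 1/13, sgn +1
B: Δ = 2!·10!·0!/13! = 1/858; Racah Σ t=1..1: t=1:−1/3628800 = -1/3628800; ⇒ 3j(6 1 5; 5 0 -5)² = 1/78, sgn -1
I_A²/I_B² = (1/13)/(1/78) = 6/1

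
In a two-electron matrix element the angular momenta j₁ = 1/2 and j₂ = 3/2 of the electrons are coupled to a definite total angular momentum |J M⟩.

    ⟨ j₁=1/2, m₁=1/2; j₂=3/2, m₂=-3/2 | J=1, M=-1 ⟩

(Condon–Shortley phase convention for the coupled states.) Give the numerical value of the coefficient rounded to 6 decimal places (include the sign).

+√(3/4) ≈ +0.866025

√[3·1!0!2!/4! · 1!0!0!3!0!2!] = √(3)
  +(−1)^0/∏(0,1,0,0,0,2)! = 1/2  (running 1/2)
⟨..|..⟩ = √(3)·(1/2) = +0.866025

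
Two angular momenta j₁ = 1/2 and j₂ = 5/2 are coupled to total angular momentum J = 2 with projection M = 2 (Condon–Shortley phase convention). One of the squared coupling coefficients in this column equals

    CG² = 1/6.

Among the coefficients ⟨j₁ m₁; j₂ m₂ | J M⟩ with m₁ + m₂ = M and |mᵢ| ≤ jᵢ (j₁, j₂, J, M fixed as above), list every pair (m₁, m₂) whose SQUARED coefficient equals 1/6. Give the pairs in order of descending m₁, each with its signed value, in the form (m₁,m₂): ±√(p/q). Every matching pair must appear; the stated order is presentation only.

(1/2,3/2): +√(1/6)

Admissible pairs with m₁+m₂ = M = 2: (-1/2,5/2), (1/2,3/2)
  (m₁,m₂)=(1/2,3/2): CG² = 1/6, CG = +√(1/6)   ← matches the target
  (m₁,m₂)=(-1/2,5/2): CG² = 5/6, CG = −√(5/6)
Pairs with CG² = 1/6: (1/2,3/2): +√(1/6)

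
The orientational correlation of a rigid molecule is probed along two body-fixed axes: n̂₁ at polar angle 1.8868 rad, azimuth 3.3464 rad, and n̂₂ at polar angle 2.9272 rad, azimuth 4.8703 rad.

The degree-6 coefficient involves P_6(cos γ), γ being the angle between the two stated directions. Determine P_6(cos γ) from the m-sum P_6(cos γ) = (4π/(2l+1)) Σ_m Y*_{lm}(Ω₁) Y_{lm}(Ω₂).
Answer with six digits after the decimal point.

0.155303

Term-by-term m-sum for l=6 (normalisation 4π/13 = 0.966644):
  m=-6: (+0.119444+0.335577i) × (-0.000026+0.000036i) = -0.000015-0.000004i  (running Σ = -0.000015-0.000004i)
  m=-5: (+0.209758+0.344624i) × (-0.000506-0.000502i) = +0.000067-0.000280i  (running Σ = +0.000051-0.000284i)
  m=-4: (+0.012399+0.013268i) × (+0.005606-0.004101i) = +0.000124+0.000024i  (running Σ = +0.000175-0.000261i)
  m=-3: (-0.275213-0.194168i) × (+0.020978+0.040919i) = +0.002172-0.015335i  (running Σ = +0.002347-0.015595i)
  m=-2: (-0.116220-0.050460i) × (-0.194713+0.063624i) = +0.025840+0.002431i  (running Σ = +0.028187-0.013165i)
  m=-1: (+0.287199+0.059657i) × (-0.086707-0.544516i) = +0.007582-0.161557i  (running Σ = +0.035769-0.174722i)
  m=0: (+0.153246-0.000000i) × (+0.581572+0.000000i) = +0.089124+0.000000i  (running Σ = +0.124893-0.174722i)
  m=1: (-0.287199+0.059657i) × (+0.086707-0.544516i) = +0.007582+0.161557i  (running Σ = +0.132475-0.013165i)
  m=2: (-0.116220+0.050460i) × (-0.194713-0.063624i) = +0.025840-0.002431i  (running Σ = +0.158315-0.015595i)
  m=3: (+0.275213-0.194168i) × (-0.020978+0.040919i) = +0.002172+0.015335i  (running Σ = +0.160487-0.000261i)
  m=4: (+0.012399-0.013268i) × (+0.005606+0.004101i) = +0.000124-0.000024i  (running Σ = +0.160610-0.000284i)
  m=5: (-0.209758+0.344624i) × (+0.000506-0.000502i) = +0.000067+0.000280i  (running Σ = +0.160677-0.000004i)
  m=6: (+0.119444-0.335577i) × (-0.000026-0.000036i) = -0.000015+0.000004i  (running Σ = +0.160662-0.000000i)
Σ over m = +0.160662-0.000000i; ×(4π/13) → +0.155303-0.000000i. Real part: 0.155303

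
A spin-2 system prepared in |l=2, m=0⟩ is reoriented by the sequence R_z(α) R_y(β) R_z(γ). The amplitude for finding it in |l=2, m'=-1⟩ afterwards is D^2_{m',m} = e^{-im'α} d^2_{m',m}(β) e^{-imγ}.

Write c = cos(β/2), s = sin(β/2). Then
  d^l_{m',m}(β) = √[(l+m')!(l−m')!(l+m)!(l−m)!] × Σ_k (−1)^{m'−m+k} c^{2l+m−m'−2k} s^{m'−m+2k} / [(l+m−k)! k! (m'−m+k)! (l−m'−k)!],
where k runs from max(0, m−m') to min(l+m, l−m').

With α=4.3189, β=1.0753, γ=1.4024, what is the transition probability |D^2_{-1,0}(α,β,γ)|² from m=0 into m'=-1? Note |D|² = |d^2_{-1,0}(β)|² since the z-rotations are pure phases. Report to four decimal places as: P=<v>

Split into d^2_{-1,0}(β=1.0753) × two z-phases.
Half-angle: c=0.858915, s=0.512119. N=√(1·6·2·2)=4.898979
The bounds max(0,m−m')=1 and min(l+m,l−m')=2 give 2 terms
  k=1: (−1)^0·4.8990/(2)·0.8589^3·0.5121^1 = +0.794870
  k=2: (−1)^1·4.8990/(2)·0.8589^1·0.5121^3 = -0.282578
d^2_{-1,0}(1.0753) = +0.794870 -0.282578 = +0.512293
|D^2_{-1,0}|² = |d^2_{-1,0}(β)|² = (+0.512293)² = 0.262444 (the z-rotation phases have unit modulus)

P=0.2624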